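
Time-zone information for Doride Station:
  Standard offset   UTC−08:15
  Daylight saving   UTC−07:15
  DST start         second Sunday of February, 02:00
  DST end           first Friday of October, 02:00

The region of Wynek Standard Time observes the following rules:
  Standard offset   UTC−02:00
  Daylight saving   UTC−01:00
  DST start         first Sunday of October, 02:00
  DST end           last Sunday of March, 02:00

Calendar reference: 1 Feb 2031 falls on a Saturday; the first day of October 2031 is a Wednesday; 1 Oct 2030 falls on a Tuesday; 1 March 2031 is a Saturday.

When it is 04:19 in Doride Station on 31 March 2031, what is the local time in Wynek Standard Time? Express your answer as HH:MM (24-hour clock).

09:34

1 February 2031 is a Saturday, so the first Sunday is February 2 and the second is February 9.
1 October 2031 is a Wednesday, so the first Friday is October 3.
31 March 2031 lies within the daylight-saving period (9 February – 3 October), so Doride Station is on daylight time, UTC−07:15.
04:19 Doride Station + 7h15m = 11:34 UTC.
1 October 2030 is a Tuesday, so the first Sunday is October 6.
1 March 2031 is a Saturday, so Sundays fall on 2, 9, 16, 23, 30; the last is March 30.
At the standard offset (UTC−02:00), 11:34 UTC − 2h = 09:34 Wynek Standard Time standard time.
The standard-time date in Wynek Standard Time, 31 March 2031, is outside the daylight-saving period (6 October 2030 – 30 March 2031), so Wynek Standard Time is on standard time, UTC−02:00.
11:34 UTC − 2h = 09:34 Wynek Standard Time.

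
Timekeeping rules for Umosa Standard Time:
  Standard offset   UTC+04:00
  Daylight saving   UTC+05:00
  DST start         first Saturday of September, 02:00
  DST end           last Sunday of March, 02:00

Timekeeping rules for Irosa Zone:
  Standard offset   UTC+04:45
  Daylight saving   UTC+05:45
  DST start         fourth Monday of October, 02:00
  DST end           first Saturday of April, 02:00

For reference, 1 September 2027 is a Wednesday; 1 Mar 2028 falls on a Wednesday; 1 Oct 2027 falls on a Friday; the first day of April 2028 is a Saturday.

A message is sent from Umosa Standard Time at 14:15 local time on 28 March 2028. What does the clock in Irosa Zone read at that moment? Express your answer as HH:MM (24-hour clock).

16:00

1 September 2027 is a Wednesday, so the first Saturday is September 4.
1 March 2028 is a Wednesday, so Sundays fall on 5, 12, 19, 26; the last is March 26.
28 March 2028 is outside the daylight-saving period (4 September 2027 – 26 March 2028), so Umosa Standard Time is on standard time, UTC+04:00.
14:15 Umosa Standard Time − 4h = 10:15 UTC.
1 October 2027 is a Friday, so the first Monday is October 4 and the fourth is October 25.
1 April 2028 is a Saturday, so the first Saturday is April 1.
At the standard offset (UTC+04:45), 10:15 UTC + 4h45m = 15:00 Irosa Zone standard time.
Daylight saving runs 25 October 2027 – 1 April 2028; the standard-time date in Irosa Zone, 28 March 2028, is inside that window, so Irosa Zone is at UTC+05:45.
10:15 UTC + 5h45m = 16:00 Irosa Zone.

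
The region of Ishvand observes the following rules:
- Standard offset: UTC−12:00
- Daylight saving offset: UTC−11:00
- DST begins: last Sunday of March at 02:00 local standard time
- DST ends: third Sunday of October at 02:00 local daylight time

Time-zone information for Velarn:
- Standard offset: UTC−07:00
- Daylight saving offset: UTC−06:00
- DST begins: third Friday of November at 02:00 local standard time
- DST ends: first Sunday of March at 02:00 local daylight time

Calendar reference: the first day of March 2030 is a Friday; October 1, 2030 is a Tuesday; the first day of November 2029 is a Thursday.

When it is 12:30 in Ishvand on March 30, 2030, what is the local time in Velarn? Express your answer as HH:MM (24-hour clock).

17:30

1 March 2030 is a Friday, so Sundays fall on 3, 10, 17, 24, 31; the last is March 31.
1 October 2030 is a Tuesday, so the first Sunday is October 6 and the third is October 20.
Daylight saving runs 31 March – 20 October; March 30, 2030 is outside that window, so Ishvand is on standard time at UTC−12:00.
12:30 Ishvand + 12h = 00:30 UTC (rolling into the next day, 31 March 2030).
1 November 2029 is a Thursday, so the first Friday is November 2 and the third is November 16.
1 March 2030 is a Friday, so the first Sunday is March 3.
At the standard offset (UTC−07:00), 00:30 UTC − 7h = 17:30 Velarn standard time (rolling into the previous day, 30 March 2030).
The standard-time date in Velarn, March 30, 2030, does not fall between 16 November 2029 and 3 March 2030, so daylight saving is not in effect and Velarn is at UTC−07:00.
00:30 UTC − 7h = 17:30 Velarn (rolling into the previous day, 30 March 2030).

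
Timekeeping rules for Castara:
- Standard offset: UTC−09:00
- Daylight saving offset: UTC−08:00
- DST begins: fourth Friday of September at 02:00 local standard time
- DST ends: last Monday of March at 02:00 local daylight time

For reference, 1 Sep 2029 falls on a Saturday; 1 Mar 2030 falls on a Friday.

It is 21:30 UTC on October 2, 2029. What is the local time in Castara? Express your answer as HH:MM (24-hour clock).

13:30

1 September 2029 is a Saturday, so the first Friday is September 7 and the fourth is September 28.
1 March 2030 is a Friday, so Mondays fall on 4, 11, 18, 25; the last is March 25.
At the standard offset (UTC−09:00), 21:30 UTC − 9h = 12:30 Castara standard time.
The standard-time date in Castara, October 2, 2029, falls between 28 September 2029 and 25 March 2030, so daylight saving is in effect and Castara is at UTC−08:00.
21:30 UTC − 8h = 13:30 local.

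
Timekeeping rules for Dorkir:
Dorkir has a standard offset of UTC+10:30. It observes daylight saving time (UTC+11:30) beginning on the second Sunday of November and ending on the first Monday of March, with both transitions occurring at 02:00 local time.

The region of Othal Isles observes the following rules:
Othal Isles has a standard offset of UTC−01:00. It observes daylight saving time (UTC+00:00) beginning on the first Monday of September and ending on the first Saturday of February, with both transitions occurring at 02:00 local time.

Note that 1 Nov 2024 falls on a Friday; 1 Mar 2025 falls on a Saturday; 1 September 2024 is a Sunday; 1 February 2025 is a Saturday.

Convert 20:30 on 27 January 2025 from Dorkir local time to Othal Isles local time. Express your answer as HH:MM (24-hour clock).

09:00

1 November 2024 is a Friday, so the first Sunday is November 3 and the second is November 10.
1 March 2025 is a Saturday, so the first Monday is March 3.
27 January 2025 lies within the daylight-saving period (10 November 2024 – 3 March 2025), so Dorkir is on daylight time, UTC+11:30.
20:30 Dorkir − 11h30m = 09:00 UTC.
1 September 2024 is a Sunday, so the first Monday is September 2.
1 February 2025 is a Saturday, so the first Saturday is February 1.
At the standard offset (UTC−01:00), 09:00 UTC − 1h = 08:00 Othal Isles standard time.
The standard-time date in Othal Isles, 27 January 2025, lies within the daylight-saving period (2 September 2024 – 1 February 2025), so Othal Isles is on daylight time, UTC+00:00.
09:00 UTC + 0h = 09:00 Othal Isles.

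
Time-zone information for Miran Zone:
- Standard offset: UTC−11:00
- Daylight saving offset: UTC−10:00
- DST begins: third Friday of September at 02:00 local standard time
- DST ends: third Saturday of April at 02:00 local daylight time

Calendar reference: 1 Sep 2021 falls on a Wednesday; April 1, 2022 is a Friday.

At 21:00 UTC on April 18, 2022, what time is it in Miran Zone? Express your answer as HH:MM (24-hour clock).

10:00

1 September 2021 is a Wednesday, so the first Friday is September 3 and the third is September 17.
1 April 2022 is a Friday, so the first Saturday is April 2 and the third is April 16.
At the standard offset (UTC−11:00), 21:00 UTC − 11h = 10:00 Miran Zone standard time.
The standard-time date in Miran Zone, April 18, 2022, does not fall between 17 September 2021 and 16 April 2022, so daylight saving is not in effect and Miran Zone is at UTC−11:00.
21:00 UTC − 11h = 10:00 local.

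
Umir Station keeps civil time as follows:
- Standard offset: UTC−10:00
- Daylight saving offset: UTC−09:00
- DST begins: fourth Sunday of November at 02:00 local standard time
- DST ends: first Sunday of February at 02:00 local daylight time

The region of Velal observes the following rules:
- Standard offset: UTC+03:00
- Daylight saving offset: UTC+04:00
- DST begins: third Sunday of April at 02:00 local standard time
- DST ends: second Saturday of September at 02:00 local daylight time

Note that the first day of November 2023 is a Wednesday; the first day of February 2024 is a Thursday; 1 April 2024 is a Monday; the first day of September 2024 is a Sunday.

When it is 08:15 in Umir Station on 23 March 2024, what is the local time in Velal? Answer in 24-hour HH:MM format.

21:15

1 November 2023 is a Wednesday, so the first Sunday is November 5 and the fourth is November 26.
1 February 2024 is a Thursday, so the first Sunday is February 4.
Daylight saving runs 26 November 2023 – 4 February 2024; 23 March 2024 is outside that window, so Umir Station is on standard time at UTC−10:00.
08:15 Umir Station + 10h = 18:15 UTC.
1 April 2024 is a Monday, so the first Sunday is April 7 and the third is April 21.
1 September 2024 is a Sunday, so the first Saturday is September 7 and the second is September 14.
At the standard offset (UTC+03:00), 18:15 UTC + 3h = 21:15 Velal standard time.
The standard-time date in Velal, 23 March 2024, does not fall between 21 April and 14 September, so daylight saving is not in effect and Velal is at UTC+03:00.
18:15 UTC + 3h = 21:15 Velal.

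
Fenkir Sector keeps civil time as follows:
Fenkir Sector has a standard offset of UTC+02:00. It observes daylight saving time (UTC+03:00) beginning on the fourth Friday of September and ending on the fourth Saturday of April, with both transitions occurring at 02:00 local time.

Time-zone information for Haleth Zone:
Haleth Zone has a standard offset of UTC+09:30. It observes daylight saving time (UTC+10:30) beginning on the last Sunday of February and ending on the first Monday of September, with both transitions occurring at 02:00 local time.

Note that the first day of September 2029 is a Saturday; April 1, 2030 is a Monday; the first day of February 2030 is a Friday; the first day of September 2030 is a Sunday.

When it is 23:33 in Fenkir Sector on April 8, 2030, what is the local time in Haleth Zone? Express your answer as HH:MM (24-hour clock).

1 September 2029 is a Saturday, so the first Friday is September 7 and the fourth is September 28.
1 April 2030 is a Monday, so the first Saturday is April 6 and the fourth is April 27.
April 8, 2030 falls between 28 September 2029 and 27 April 2030, so daylight saving is in effect and Fenkir Sector is at UTC+03:00.
23:33 Fenkir Sector − 3h = 20:33 UTC.
1 February 2030 is a Friday, so Sundays fall on 3, 10, 17, 24; the last is February 24.
1 September 2030 is a Sunday, so the first Monday is September 2.
At the standard offset (UTC+09:30), 20:33 UTC + 9h30m = 06:03 Haleth Zone standard time (rolling into the next day, 9 April 2030).
Daylight saving runs 24 February – 2 September; the standard-time date in Haleth Zone, April 9, 2030, is inside that window, so Haleth Zone is at UTC+10:30.
20:33 UTC + 10h30m = 07:03 Haleth Zone (rolling into the next day, 9 April 2030).

07:03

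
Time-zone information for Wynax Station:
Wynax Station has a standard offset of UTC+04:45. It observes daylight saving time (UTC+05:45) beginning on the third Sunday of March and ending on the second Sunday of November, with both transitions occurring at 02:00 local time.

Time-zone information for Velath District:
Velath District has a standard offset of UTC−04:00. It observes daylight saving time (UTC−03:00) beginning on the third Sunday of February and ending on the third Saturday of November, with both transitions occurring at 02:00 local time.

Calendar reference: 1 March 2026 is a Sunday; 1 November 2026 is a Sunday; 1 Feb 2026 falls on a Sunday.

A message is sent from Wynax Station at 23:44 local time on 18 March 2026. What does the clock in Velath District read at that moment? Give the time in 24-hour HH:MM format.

14:59

1 March 2026 is a Sunday, so the first Sunday is March 1 and the third is March 15.
1 November 2026 is a Sunday, so the first Sunday is November 1 and the second is November 8.
18 March 2026 lies within the daylight-saving period (15 March – 8 November), so Wynax Station is on daylight time, UTC+05:45.
23:44 Wynax Station − 5h45m = 17:59 UTC.
1 February 2026 is a Sunday, so the first Sunday is February 1 and the third is February 15.
1 November 2026 is a Sunday, so the first Saturday is November 7 and the third is November 21.
At the standard offset (UTC−04:00), 17:59 UTC − 4h = 13:59 Velath District standard time.
The standard-time date in Velath District, 18 March 2026, falls between 15 February and 21 November, so daylight saving is in effect and Velath District is at UTC−03:00.
17:59 UTC − 3h = 14:59 Velath District.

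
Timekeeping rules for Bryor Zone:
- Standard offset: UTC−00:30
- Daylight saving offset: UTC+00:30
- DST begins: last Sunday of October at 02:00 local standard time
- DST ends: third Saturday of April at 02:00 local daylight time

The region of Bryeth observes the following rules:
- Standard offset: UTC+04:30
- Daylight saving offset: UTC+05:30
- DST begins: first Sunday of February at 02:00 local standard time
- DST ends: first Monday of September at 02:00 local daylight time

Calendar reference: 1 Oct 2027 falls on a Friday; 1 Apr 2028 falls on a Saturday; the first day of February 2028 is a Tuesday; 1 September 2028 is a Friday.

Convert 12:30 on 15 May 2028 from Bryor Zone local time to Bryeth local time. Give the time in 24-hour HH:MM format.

18:30

1 October 2027 is a Friday, so Sundays fall on 3, 10, 17, 24, 31; the last is October 31.
1 April 2028 is a Saturday, so the first Saturday is April 1 and the third is April 15.
15 May 2028 does not fall between 31 October 2027 and 15 April 2028, so daylight saving is not in effect and Bryor Zone is at UTC−00:30.
12:30 Bryor Zone + 0h30m = 13:00 UTC.
1 February 2028 is a Tuesday, so the first Sunday is February 6.
1 September 2028 is a Friday, so the first Monday is September 4.
At the standard offset (UTC+04:30), 13:00 UTC + 4h30m = 17:30 Bryeth standard time.
The standard-time date in Bryeth, 15 May 2028, falls between 6 February and 4 September, so daylight saving is in effect and Bryeth is at UTC+05:30.
13:00 UTC + 5h30m = 18:30 Bryeth.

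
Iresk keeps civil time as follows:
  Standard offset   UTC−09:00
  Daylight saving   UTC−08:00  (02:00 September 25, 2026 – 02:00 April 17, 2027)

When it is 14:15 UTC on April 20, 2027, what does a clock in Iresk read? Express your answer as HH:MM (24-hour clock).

05:15

At the standard offset (UTC−09:00), 14:15 UTC − 9h = 05:15 Iresk standard time.
Daylight saving runs 25 September 2026 – 17 April 2027; the standard-time date in Iresk, April 20, 2027, is outside that window, so Iresk is on standard time at UTC−09:00.
14:15 UTC − 9h = 05:15 local.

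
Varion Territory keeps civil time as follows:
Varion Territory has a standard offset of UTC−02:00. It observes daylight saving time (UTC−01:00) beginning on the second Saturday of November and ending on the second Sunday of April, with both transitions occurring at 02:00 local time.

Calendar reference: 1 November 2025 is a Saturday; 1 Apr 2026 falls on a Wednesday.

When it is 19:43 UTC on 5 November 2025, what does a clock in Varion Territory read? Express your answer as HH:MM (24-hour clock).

17:43

1 November 2025 is a Saturday, so the first Saturday is November 1 and the second is November 8.
1 April 2026 is a Wednesday, so the first Sunday is April 5 and the second is April 12.
At the standard offset (UTC−02:00), 19:43 UTC − 2h = 17:43 Varion Territory standard time.
Daylight saving runs 8 November 2025 – 12 April 2026; the standard-time date in Varion Territory, 5 November 2025, is outside that window, so Varion Territory is on standard time at UTC−02:00.
19:43 UTC − 2h = 17:43 local.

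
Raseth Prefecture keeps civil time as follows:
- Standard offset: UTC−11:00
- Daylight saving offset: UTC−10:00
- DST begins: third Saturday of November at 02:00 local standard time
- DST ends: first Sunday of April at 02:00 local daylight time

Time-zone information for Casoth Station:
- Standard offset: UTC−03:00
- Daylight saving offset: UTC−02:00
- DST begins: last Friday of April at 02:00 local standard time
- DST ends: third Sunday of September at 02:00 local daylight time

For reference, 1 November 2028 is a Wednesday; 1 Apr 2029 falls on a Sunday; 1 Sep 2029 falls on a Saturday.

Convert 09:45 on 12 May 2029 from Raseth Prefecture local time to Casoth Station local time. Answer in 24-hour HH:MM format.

18:45

1 November 2028 is a Wednesday, so the first Saturday is November 4 and the third is November 18.
1 April 2029 is a Sunday, so the first Sunday is April 1.
12 May 2029 is outside the daylight-saving period (18 November 2028 – 1 April 2029), so Raseth Prefecture is on standard time, UTC−11:00.
09:45 Raseth Prefecture + 11h = 20:45 UTC.
1 April 2029 is a Sunday, so Fridays fall on 6, 13, 20, 27; the last is April 27.
1 September 2029 is a Saturday, so the first Sunday is September 2 and the third is September 16.
At the standard offset (UTC−03:00), 20:45 UTC − 3h = 17:45 Casoth Station standard time.
Daylight saving runs 27 April – 16 September; the standard-time date in Casoth Station, 12 May 2029, is inside that window, so Casoth Station is at UTC−02:00.
20:45 UTC − 2h = 18:45 Casoth Station.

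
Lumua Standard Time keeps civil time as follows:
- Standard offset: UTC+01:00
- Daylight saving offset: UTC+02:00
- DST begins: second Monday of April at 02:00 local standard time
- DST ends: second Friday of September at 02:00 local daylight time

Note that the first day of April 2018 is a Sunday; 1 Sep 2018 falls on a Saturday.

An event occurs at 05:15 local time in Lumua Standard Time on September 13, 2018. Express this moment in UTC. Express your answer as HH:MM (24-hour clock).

03:15

1 April 2018 is a Sunday, so the first Monday is April 2 and the second is April 9.
1 September 2018 is a Saturday, so the first Friday is September 7 and the second is September 14.
September 13, 2018 falls between 9 April and 14 September, so daylight saving is in effect and Lumua Standard Time is at UTC+02:00.
05:15 local − 2h = 03:15 UTC.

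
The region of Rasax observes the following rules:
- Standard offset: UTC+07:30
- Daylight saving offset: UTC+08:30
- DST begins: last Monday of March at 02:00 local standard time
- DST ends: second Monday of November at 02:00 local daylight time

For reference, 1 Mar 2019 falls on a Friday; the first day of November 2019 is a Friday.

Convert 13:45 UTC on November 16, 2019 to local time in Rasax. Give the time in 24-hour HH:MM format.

21:15

1 March 2019 is a Friday, so Mondays fall on 4, 11, 18, 25; the last is March 25.
1 November 2019 is a Friday, so the first Monday is November 4 and the second is November 11.
At the standard offset (UTC+07:30), 13:45 UTC + 7h30m = 21:15 Rasax standard time.
The standard-time date in Rasax, November 16, 2019, does not fall between 25 March and 11 November, so daylight saving is not in effect and Rasax is at UTC+07:30.
13:45 UTC + 7h30m = 21:15 local.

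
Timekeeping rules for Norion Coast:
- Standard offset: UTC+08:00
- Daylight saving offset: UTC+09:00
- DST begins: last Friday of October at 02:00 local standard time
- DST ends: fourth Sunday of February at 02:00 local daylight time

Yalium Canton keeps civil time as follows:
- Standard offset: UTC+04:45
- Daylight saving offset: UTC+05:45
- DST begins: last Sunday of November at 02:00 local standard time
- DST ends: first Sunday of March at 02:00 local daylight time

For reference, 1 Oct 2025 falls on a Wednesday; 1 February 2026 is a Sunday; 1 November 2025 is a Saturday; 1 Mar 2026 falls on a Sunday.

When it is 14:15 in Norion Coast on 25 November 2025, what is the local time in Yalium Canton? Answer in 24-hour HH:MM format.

10:00

1 October 2025 is a Wednesday, so Fridays fall on 3, 10, 17, 24, 31; the last is October 31.
1 February 2026 is a Sunday, so the first Sunday is February 1 and the fourth is February 22.
Daylight saving runs 31 October 2025 – 22 February 2026; 25 November 2025 is inside that window, so Norion Coast is at UTC+09:00.
14:15 Norion Coast − 9h = 05:15 UTC.
1 November 2025 is a Saturday, so Sundays fall on 2, 9, 16, 23, 30; the last is November 30.
1 March 2026 is a Sunday, so the first Sunday is March 1.
At the standard offset (UTC+04:45), 05:15 UTC + 4h45m = 10:00 Yalium Canton standard time.
The standard-time date in Yalium Canton, 25 November 2025, does not fall between 30 November 2025 and 1 March 2026, so daylight saving is not in effect and Yalium Canton is at UTC+04:45.
05:15 UTC + 4h45m = 10:00 Yalium Canton.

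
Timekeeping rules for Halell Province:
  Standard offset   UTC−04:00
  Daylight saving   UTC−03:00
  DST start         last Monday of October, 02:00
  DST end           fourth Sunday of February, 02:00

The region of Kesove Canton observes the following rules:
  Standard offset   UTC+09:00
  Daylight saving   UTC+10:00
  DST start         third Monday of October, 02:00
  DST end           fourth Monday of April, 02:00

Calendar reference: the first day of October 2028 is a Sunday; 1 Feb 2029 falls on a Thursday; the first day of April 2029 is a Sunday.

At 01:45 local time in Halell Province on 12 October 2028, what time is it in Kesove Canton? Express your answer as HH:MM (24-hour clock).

14:45

1 October 2028 is a Sunday, so Mondays fall on 2, 9, 16, 23, 30; the last is October 30.
1 February 2029 is a Thursday, so the first Sunday is February 4 and the fourth is February 25.
12 October 2028 does not fall between 30 October 2028 and 25 February 2029, so daylight saving is not in effect and Halell Province is at UTC−04:00.
01:45 Halell Province + 4h = 05:45 UTC.
1 October 2028 is a Sunday, so the first Monday is October 2 and the third is October 16.
1 April 2029 is a Sunday, so the first Monday is April 2 and the fourth is April 23.
At the standard offset (UTC+09:00), 05:45 UTC + 9h = 14:45 Kesove Canton standard time.
The standard-time date in Kesove Canton, 12 October 2028, does not fall between 16 October 2028 and 23 April 2029, so daylight saving is not in effect and Kesove Canton is at UTC+09:00.
05:45 UTC + 9h = 14:45 Kesove Canton.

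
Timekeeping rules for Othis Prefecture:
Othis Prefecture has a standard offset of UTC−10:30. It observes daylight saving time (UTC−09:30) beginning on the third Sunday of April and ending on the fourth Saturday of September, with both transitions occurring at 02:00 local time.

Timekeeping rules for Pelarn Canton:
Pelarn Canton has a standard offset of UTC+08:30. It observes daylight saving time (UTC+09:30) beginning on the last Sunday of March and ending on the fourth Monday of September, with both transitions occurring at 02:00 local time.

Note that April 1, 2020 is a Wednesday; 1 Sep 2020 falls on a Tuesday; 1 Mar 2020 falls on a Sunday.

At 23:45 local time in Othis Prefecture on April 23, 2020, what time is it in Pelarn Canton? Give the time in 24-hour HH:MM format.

18:45

1 April 2020 is a Wednesday, so the first Sunday is April 5 and the third is April 19.
1 September 2020 is a Tuesday, so the first Saturday is September 5 and the fourth is September 26.
April 23, 2020 lies within the daylight-saving period (19 April – 26 September), so Othis Prefecture is on daylight time, UTC−09:30.
23:45 Othis Prefecture + 9h30m = 09:15 UTC (rolling into the next day, 24 April 2020).
1 March 2020 is a Sunday, so Sundays fall on 1, 8, 15, 22, 29; the last is March 29.
1 September 2020 is a Tuesday, so the first Monday is September 7 and the fourth is September 28.
At the standard offset (UTC+08:30), 09:15 UTC + 8h30m = 17:45 Pelarn Canton standard time.
The standard-time date in Pelarn Canton, April 24, 2020, falls between 29 March and 28 September, so daylight saving is in effect and Pelarn Canton is at UTC+09:30.
09:15 UTC + 9h30m = 18:45 Pelarn Canton.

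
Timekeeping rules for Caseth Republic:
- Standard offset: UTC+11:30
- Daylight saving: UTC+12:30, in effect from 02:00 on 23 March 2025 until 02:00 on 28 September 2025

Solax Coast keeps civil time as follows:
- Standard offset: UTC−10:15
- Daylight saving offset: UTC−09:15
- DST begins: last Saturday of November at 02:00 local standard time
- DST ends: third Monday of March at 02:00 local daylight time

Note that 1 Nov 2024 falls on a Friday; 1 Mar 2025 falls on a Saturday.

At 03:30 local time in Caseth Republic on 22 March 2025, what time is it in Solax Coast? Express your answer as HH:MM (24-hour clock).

22 March 2025 does not fall between 23 March and 28 September, so daylight saving is not in effect and Caseth Republic is at UTC+11:30.
03:30 Caseth Republic − 11h30m = 16:00 UTC (rolling into the previous day, 21 March 2025).
1 November 2024 is a Friday, so Saturdays fall on 2, 9, 16, 23, 30; the last is November 30.
1 March 2025 is a Saturday, so the first Monday is March 3 and the third is March 17.
At the standard offset (UTC−10:15), 16:00 UTC − 10h15m = 05:45 Solax Coast standard time.
Daylight saving runs 30 November 2024 – 17 March 2025; the standard-time date in Solax Coast, 21 March 2025, is outside that window, so Solax Coast is on standard time at UTC−10:15.
16:00 UTC − 10h15m = 05:45 Solax Coast.

05:45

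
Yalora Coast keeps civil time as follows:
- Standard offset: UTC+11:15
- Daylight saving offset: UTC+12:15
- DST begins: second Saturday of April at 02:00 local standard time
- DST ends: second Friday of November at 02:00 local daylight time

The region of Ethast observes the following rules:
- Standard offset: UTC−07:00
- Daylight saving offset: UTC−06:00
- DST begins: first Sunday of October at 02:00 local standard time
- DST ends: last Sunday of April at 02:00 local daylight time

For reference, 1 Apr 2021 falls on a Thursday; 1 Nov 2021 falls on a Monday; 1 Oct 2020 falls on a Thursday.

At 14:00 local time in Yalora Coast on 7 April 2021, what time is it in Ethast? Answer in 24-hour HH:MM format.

1 April 2021 is a Thursday, so the first Saturday is April 3 and the second is April 10.
1 November 2021 is a Monday, so the first Friday is November 5 and the second is November 12.
Daylight saving runs 10 April – 12 November; 7 April 2021 is outside that window, so Yalora Coast is on standard time at UTC+11:15.
14:00 Yalora Coast − 11h15m = 02:45 UTC.
1 October 2020 is a Thursday, so the first Sunday is October 4.
1 April 2021 is a Thursday, so Sundays fall on 4, 11, 18, 25; the last is April 25.
At the standard offset (UTC−07:00), 02:45 UTC − 7h = 19:45 Ethast standard time (rolling into the previous day, 6 April 2021).
The standard-time date in Ethast, 6 April 2021, falls between 4 October 2020 and 25 April 2021, so daylight saving is in effect and Ethast is at UTC−06:00.
02:45 UTC − 6h = 20:45 Ethast (rolling into the previous day, 6 April 2021).

20:45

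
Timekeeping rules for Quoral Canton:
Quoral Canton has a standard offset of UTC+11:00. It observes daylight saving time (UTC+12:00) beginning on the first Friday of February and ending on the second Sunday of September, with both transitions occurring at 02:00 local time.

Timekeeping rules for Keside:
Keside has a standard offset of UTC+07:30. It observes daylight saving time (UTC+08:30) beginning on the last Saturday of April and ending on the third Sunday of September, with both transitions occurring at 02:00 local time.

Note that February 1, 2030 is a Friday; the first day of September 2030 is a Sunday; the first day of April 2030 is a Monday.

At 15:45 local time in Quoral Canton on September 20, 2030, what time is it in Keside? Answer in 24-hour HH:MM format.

1 February 2030 is a Friday, so the first Friday is February 1.
1 September 2030 is a Sunday, so the first Sunday is September 1 and the second is September 8.
Daylight saving runs 1 February – 8 September; September 20, 2030 is outside that window, so Quoral Canton is on standard time at UTC+11:00.
15:45 Quoral Canton − 11h = 04:45 UTC.
1 April 2030 is a Monday, so Saturdays fall on 6, 13, 20, 27; the last is April 27.
1 September 2030 is a Sunday, so the first Sunday is September 1 and the third is September 15.
At the standard offset (UTC+07:30), 04:45 UTC + 7h30m = 12:15 Keside standard time.
The standard-time date in Keside, September 20, 2030, does not fall between 27 April and 15 September, so daylight saving is not in effect and Keside is at UTC+07:30.
04:45 UTC + 7h30m = 12:15 Keside.

12:15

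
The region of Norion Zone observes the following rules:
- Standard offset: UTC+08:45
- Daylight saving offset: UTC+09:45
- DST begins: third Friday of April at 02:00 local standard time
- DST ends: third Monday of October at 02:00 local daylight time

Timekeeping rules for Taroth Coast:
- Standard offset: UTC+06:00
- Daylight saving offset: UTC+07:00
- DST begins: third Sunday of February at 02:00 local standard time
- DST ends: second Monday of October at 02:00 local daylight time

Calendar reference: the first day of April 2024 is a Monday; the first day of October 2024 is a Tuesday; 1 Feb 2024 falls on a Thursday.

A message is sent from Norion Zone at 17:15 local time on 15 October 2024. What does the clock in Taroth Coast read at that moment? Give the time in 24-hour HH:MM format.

13:30

1 April 2024 is a Monday, so the first Friday is April 5 and the third is April 19.
1 October 2024 is a Tuesday, so the first Monday is October 7 and the third is October 21.
15 October 2024 falls between 19 April and 21 October, so daylight saving is in effect and Norion Zone is at UTC+09:45.
17:15 Norion Zone − 9h45m = 07:30 UTC.
1 February 2024 is a Thursday, so the first Sunday is February 4 and the third is February 18.
1 October 2024 is a Tuesday, so the first Monday is October 7 and the second is October 14.
At the standard offset (UTC+06:00), 07:30 UTC + 6h = 13:30 Taroth Coast standard time.
The standard-time date in Taroth Coast, 15 October 2024, is outside the daylight-saving period (18 February – 14 October), so Taroth Coast is on standard time, UTC+06:00.
07:30 UTC + 6h = 13:30 Taroth Coast.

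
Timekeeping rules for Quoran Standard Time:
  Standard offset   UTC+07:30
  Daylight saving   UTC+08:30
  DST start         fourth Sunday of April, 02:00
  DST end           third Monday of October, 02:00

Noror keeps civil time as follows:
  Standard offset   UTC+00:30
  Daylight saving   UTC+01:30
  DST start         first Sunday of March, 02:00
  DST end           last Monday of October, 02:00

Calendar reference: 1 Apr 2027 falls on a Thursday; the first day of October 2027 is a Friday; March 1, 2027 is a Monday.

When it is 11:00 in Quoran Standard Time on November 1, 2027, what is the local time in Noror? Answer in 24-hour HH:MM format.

04:00

1 April 2027 is a Thursday, so the first Sunday is April 4 and the fourth is April 25.
1 October 2027 is a Friday, so the first Monday is October 4 and the third is October 18.
November 1, 2027 is outside the daylight-saving period (25 April – 18 October), so Quoran Standard Time is on standard time, UTC+07:30.
11:00 Quoran Standard Time − 7h30m = 03:30 UTC.
1 March 2027 is a Monday, so the first Sunday is March 7.
1 October 2027 is a Friday, so Mondays fall on 4, 11, 18, 25; the last is October 25.
At the standard offset (UTC+00:30), 03:30 UTC + 0h30m = 04:00 Noror standard time.
The standard-time date in Noror, November 1, 2027, does not fall between 7 March and 25 October, so daylight saving is not in effect and Noror is at UTC+00:30.
03:30 UTC + 0h30m = 04:00 Noror.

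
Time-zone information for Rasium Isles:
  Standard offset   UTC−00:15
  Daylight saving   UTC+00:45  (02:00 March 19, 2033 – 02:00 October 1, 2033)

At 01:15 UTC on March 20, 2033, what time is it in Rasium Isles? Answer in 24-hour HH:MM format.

At the standard offset (UTC−00:15), 01:15 UTC − 0h15m = 01:00 Rasium Isles standard time.
The standard-time date in Rasium Isles, March 20, 2033, falls between 19 March and 1 October, so daylight saving is in effect and Rasium Isles is at UTC+00:45.
01:15 UTC + 0h45m = 02:00 local.

02:00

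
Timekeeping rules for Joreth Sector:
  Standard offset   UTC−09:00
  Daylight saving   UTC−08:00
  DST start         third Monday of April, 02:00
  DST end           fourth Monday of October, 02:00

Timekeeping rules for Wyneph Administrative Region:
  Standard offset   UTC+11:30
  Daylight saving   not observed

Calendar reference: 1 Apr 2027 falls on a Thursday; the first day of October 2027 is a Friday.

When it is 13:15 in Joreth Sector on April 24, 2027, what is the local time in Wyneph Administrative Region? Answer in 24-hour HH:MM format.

08:45

1 April 2027 is a Thursday, so the first Monday is April 5 and the third is April 19.
1 October 2027 is a Friday, so the first Monday is October 4 and the fourth is October 25.
April 24, 2027 lies within the daylight-saving period (19 April – 25 October), so Joreth Sector is on daylight time, UTC−08:00.
13:15 Joreth Sector + 8h = 21:15 UTC.
Wyneph Administrative Region stays on UTC+11:30 all year.
21:15 UTC + 11h30m = 08:45 Wyneph Administrative Region (rolling into the next day, 25 April 2027).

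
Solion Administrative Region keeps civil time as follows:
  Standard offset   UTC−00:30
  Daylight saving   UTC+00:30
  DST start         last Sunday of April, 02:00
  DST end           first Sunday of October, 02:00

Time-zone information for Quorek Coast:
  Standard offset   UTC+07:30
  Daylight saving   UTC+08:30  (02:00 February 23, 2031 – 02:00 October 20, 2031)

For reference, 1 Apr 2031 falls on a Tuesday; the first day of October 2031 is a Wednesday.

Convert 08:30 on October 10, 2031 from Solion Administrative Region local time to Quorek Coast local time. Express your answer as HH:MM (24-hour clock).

1 April 2031 is a Tuesday, so Sundays fall on 6, 13, 20, 27; the last is April 27.
1 October 2031 is a Wednesday, so the first Sunday is October 5.
October 10, 2031 does not fall between 27 April and 5 October, so daylight saving is not in effect and Solion Administrative Region is at UTC−00:30.
08:30 Solion Administrative Region + 0h30m = 09:00 UTC.
At the standard offset (UTC+07:30), 09:00 UTC + 7h30m = 16:30 Quorek Coast standard time.
Daylight saving runs 23 February – 20 October; the standard-time date in Quorek Coast, October 10, 2031, is inside that window, so Quorek Coast is at UTC+08:30.
09:00 UTC + 8h30m = 17:30 Quorek Coast.

17:30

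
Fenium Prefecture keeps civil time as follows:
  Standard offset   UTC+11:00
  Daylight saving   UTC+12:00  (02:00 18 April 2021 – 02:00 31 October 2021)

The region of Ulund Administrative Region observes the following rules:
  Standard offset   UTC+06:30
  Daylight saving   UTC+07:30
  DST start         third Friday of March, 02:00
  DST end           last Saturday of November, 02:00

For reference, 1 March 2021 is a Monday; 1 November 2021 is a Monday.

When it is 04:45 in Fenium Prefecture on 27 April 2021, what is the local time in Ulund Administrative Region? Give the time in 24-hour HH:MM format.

Daylight saving runs 18 April – 31 October; 27 April 2021 is inside that window, so Fenium Prefecture is at UTC+12:00.
04:45 Fenium Prefecture − 12h = 16:45 UTC (rolling into the previous day, 26 April 2021).
1 March 2021 is a Monday, so the first Friday is March 5 and the third is March 19.
1 November 2021 is a Monday, so Saturdays fall on 6, 13, 20, 27; the last is November 27.
At the standard offset (UTC+06:30), 16:45 UTC + 6h30m = 23:15 Ulund Administrative Region standard time.
The standard-time date in Ulund Administrative Region, 26 April 2021, falls between 19 March and 27 November, so daylight saving is in effect and Ulund Administrative Region is at UTC+07:30.
16:45 UTC + 7h30m = 00:15 Ulund Administrative Region (rolling into the next day, 27 April 2021).

00:15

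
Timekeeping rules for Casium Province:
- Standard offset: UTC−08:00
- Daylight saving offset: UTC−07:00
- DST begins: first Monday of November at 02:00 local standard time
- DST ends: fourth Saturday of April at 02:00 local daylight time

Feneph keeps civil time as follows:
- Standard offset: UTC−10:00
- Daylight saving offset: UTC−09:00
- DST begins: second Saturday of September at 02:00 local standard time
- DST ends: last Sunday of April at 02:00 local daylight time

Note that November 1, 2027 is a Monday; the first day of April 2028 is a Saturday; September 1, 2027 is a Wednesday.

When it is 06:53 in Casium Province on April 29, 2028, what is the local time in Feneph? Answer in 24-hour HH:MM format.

1 November 2027 is a Monday, so the first Monday is November 1.
1 April 2028 is a Saturday, so the first Saturday is April 1 and the fourth is April 22.
Daylight saving runs 1 November 2027 – 22 April 2028; April 29, 2028 is outside that window, so Casium Province is on standard time at UTC−08:00.
06:53 Casium Province + 8h = 14:53 UTC.
1 September 2027 is a Wednesday, so the first Saturday is September 4 and the second is September 11.
1 April 2028 is a Saturday, so Sundays fall on 2, 9, 16, 23, 30; the last is April 30.
At the standard offset (UTC−10:00), 14:53 UTC − 10h = 04:53 Feneph standard time.
Daylight saving runs 11 September 2027 – 30 April 2028; the standard-time date in Feneph, April 29, 2028, is inside that window, so Feneph is at UTC−09:00.
14:53 UTC − 9h = 05:53 Feneph.

05:53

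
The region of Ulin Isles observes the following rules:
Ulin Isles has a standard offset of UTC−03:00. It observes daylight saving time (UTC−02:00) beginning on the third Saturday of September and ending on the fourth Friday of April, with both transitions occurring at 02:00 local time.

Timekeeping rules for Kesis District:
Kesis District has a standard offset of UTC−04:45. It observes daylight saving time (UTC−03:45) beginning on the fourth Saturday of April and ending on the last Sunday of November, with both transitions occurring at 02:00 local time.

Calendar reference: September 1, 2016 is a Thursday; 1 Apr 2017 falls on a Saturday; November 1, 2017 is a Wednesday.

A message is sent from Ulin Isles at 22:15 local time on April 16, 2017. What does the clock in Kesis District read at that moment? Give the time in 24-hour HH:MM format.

19:30

1 September 2016 is a Thursday, so the first Saturday is September 3 and the third is September 17.
1 April 2017 is a Saturday, so the first Friday is April 7 and the fourth is April 28.
April 16, 2017 falls between 17 September 2016 and 28 April 2017, so daylight saving is in effect and Ulin Isles is at UTC−02:00.
22:15 Ulin Isles + 2h = 00:15 UTC (rolling into the next day, 17 April 2017).
1 April 2017 is a Saturday, so the first Saturday is April 1 and the fourth is April 22.
1 November 2017 is a Wednesday, so Sundays fall on 5, 12, 19, 26; the last is November 26.
At the standard offset (UTC−04:45), 00:15 UTC − 4h45m = 19:30 Kesis District standard time (rolling into the previous day, 16 April 2017).
Daylight saving runs 22 April – 26 November; the standard-time date in Kesis District, April 16, 2017, is outside that window, so Kesis District is on standard time at UTC−04:45.
00:15 UTC − 4h45m = 19:30 Kesis District (rolling into the previous day, 16 April 2017).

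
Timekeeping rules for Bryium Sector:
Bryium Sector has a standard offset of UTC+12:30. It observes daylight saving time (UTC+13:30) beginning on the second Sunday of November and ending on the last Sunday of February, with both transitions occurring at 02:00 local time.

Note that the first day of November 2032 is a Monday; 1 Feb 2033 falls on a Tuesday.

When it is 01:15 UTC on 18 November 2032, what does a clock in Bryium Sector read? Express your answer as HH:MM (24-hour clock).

14:45

1 November 2032 is a Monday, so the first Sunday is November 7 and the second is November 14.
1 February 2033 is a Tuesday, so Sundays fall on 6, 13, 20, 27; the last is February 27.
At the standard offset (UTC+12:30), 01:15 UTC + 12h30m = 13:45 Bryium Sector standard time.
The standard-time date in Bryium Sector, 18 November 2032, falls between 14 November 2032 and 27 February 2033, so daylight saving is in effect and Bryium Sector is at UTC+13:30.
01:15 UTC + 13h30m = 14:45 local.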